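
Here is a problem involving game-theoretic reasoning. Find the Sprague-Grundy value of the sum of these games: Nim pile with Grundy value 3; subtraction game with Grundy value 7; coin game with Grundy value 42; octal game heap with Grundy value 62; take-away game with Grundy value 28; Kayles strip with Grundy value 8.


By the Sprague-Grundy theorem, the Grundy value of a sum of games is the XOR of individual Grundy values.
Nim pile: Grundy value = 3. Running XOR: 0 XOR 3 = 3
subtraction game: Grundy value = 7. Running XOR: 3 XOR 7 = 4
coin game: Grundy value = 42. Running XOR: 4 XOR 42 = 46
octal game heap: Grundy value = 62. Running XOR: 46 XOR 62 = 16
take-away game: Grundy value = 28. Running XOR: 16 XOR 28 = 12
Kayles strip: Grundy value = 8. Running XOR: 12 XOR 8 = 4
The combined Grundy value is 4.

4


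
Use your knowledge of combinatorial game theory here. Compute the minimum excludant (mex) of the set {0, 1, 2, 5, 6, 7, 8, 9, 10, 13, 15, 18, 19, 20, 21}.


Set = {0, 1, 2, 5, 6, 7, 8, 9, 10, 13, 15, 18, 19, 20, 21}
0 is in the set.
1 is in the set.
2 is in the set.
3 is NOT in the set. This is the mex.
mex = 3

3


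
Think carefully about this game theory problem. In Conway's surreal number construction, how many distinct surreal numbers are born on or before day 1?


Day 0: {|} = 0 is born. Count = 1.
Day n: the number of surreal numbers born by day n is 2^(n+1) - 1.
By day 0: 2^1 - 1 = 1
By day 1: 2^2 - 1 = 3
By day 1: 3 surreal numbers.

3


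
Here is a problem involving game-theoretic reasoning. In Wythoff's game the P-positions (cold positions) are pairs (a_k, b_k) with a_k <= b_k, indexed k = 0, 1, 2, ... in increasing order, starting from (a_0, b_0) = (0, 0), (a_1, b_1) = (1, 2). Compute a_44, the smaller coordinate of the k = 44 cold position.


By Wythoff's theorem, a_k = floor(k * phi) and b_k = floor(k * phi^2) = a_k + k, where phi = (1 + sqrt(5))/2 is the golden ratio.
phi = (1 + sqrt(5))/2 = 1.618034
k = 44
k * phi = 44 * 1.618034 = 71.193496
a_44 = floor(k * phi) = 71

71


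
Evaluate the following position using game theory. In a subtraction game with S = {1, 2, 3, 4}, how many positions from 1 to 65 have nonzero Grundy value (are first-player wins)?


Subtraction set S = {1, 2, 3, 4}, so G(n) = n mod 5.
G(n) = 0 when n is a multiple of 5.
Multiples of 5 in [1, 65]: 13
N-positions (nonzero Grundy) = 65 - 13 = 52

52


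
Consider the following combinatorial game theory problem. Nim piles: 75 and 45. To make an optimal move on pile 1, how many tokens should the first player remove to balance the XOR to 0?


Piles: 75 and 45
Current XOR: 75 XOR 45 = 102 (non-zero, so this is an N-position).
To make the XOR zero, we need to find a move that balances the piles.
For pile 1 (size 75): target = 75 XOR 102 = 45
We reduce pile 1 from 75 to 45.
Tokens removed: 75 - 45 = 30
Verification: 45 XOR 45 = 0

30


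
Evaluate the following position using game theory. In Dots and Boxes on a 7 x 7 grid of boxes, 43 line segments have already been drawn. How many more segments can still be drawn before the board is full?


Grid: 7 x 7 boxes, i.e. 8 rows and 8 columns of dots.
Horizontal edges: (rows + 1) * cols = 8 * 7 = 56
Vertical edges: rows * (cols + 1) = 7 * 8 = 56
Total edges: 56 + 56 = 112
Edges drawn: 43
Remaining: 112 - 43 = 69

69


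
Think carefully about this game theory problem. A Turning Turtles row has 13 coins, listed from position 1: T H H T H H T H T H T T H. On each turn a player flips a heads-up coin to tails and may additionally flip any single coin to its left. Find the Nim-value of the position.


Coins: T H H T H H T H T H T T H
Key fact: a single head at position k behaves exactly like a Nim heap of size k (turning it to T and optionally flipping a coin at j < k corresponds to moving the heap from k to j, or to 0), and heads combine as a disjunctive sum (two heads at the same place would cancel, matching j XOR j = 0). So the Nim-value is the XOR of the 1-indexed positions of the heads.
Face-up positions (1-indexed): [2, 3, 5, 6, 8, 10, 13]
XOR 0 with 2: 0 XOR 2 = 2
XOR 2 with 3: 2 XOR 3 = 1
XOR 1 with 5: 1 XOR 5 = 4
XOR 4 with 6: 4 XOR 6 = 2
XOR 2 with 8: 2 XOR 8 = 10
XOR 10 with 10: 10 XOR 10 = 0
XOR 0 with 13: 0 XOR 13 = 13
Nim-value = 13

13


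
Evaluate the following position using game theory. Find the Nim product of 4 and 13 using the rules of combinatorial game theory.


Nim multiplication is bilinear over XOR: (u XOR v) * w = (u*w) XOR (v*w).
So we split each operand into its bit components and XOR the pairwise Nim products.
4 = 4 (as XOR of powers of 2).
13 = 1 + 4 + 8 (as XOR of powers of 2).
Using the standard Nim-product table on single bits:
  2*2 = 3,   2*4 = 8,   2*8 = 12,
  4*4 = 6,   4*8 = 11,  8*8 = 13,
and  1*x = x (identity), k*l = l*k (commutative).
Pairwise Nim products:
  4 * 1 = 4
  4 * 4 = 6
  4 * 8 = 11
XOR them: 4 XOR 6 XOR 11 = 9.
Result: 4 * 13 = 9 (in Nim).

9


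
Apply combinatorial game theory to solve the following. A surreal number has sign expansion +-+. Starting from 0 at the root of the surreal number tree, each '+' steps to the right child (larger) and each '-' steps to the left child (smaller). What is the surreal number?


Sign expansion: +-+
Rule: track bounds (lo, hi), initially (-inf, +inf). On '+', the current value becomes lo and we move to the simplest number in (value, hi): value + 1 if hi = +inf, otherwise the midpoint (value + hi)/2. On '-', the current value becomes hi and we move to value - 1 if lo = -inf, otherwise the midpoint (lo + value)/2.
Start at 0.
Step 1: sign = +, move right. Bounds: (0, +inf). Value = 1
Step 2: sign = -, move left. Bounds: (0, 1). Value = 1/2
Step 3: sign = +, move right. Bounds: (1/2, 1). Value = 3/4
The surreal number with sign expansion +-+ is 3/4.

3/4


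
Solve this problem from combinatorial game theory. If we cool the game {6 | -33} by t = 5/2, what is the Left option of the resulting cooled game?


Original game: {6 | -33} (a switch {a | b} with a > b).
Cooling by t (for t below the temperature (a - b)/2 = 39/2) taxes each move by t: {a | b} cooled by t is {a - t | b + t}.
Cooling amount: t = 5/2
Cooled Left option: 6 - 5/2 = 7/2
Cooled Right option: -33 + 5/2 = -61/2
Cooled game: {7/2 | -61/2}
Left option = 7/2

7/2


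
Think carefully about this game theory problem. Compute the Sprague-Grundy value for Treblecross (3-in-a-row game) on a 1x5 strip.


Treblecross: place X on empty cells; 3-in-a-row wins.
Playing within two cells of an existing X lets the opponent win at once, so sensible play treats the cells i-2..i+2 around each X as dead. The player left with no safe cell loses, so this is a normal-play take-away game on strips of safe cells.
Placing X at cell i (0-indexed) of a strip of k safe cells leaves independent strips of sizes max(0, i-2) and max(0, k-i-3). Hence G(k) = mex{ G(max(0,i-2)) XOR G(max(0,k-i-3)) : 0 <= i < k }, with G(0) = 0.
G(1): splits (0,0):0^0=0 -> mex({0}) = 1
G(2): splits (0,0):0^0=0 -> mex({0}) = 1
G(3): splits (0,0):0^0=0 -> mex({0}) = 1
G(4): splits (0,1):0^1=1 (0,0):0^0=0 -> mex({0, 1}) = 2
G(5): splits (0,2):0^1=1 (0,1):0^1=1 (0,0):0^0=0 -> mex({0, 1}) = 2
Therefore G(5) = 2.

2


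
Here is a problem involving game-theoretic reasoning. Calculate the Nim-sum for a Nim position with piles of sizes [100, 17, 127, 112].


We need the XOR (exclusive or) of all pile sizes.
After XOR-ing pile 1 (size 100): 0 XOR 100 = 100
After XOR-ing pile 2 (size 17): 100 XOR 17 = 117
After XOR-ing pile 3 (size 127): 117 XOR 127 = 10
After XOR-ing pile 4 (size 112): 10 XOR 112 = 122
The Nim-value of this position is 122.

122


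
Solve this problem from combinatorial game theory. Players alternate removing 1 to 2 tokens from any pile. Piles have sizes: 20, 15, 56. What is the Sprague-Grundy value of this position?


Subtraction set: {1, 2}
For this subtraction set, G(n) = n mod 3 (period = max + 1 = 3).
Pile 1 (size 20): G(20) = 20 mod 3 = 2
Pile 2 (size 15): G(15) = 15 mod 3 = 0
Pile 3 (size 56): G(56) = 56 mod 3 = 2
Total Grundy value = XOR of all: 2 XOR 0 XOR 2 = 0

0


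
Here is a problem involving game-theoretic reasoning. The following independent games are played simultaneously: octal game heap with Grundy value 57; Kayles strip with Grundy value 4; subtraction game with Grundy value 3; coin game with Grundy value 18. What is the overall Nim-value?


By the Sprague-Grundy theorem, the Grundy value of a sum of games is the XOR of individual Grundy values.
octal game heap: Grundy value = 57. Running XOR: 0 XOR 57 = 57
Kayles strip: Grundy value = 4. Running XOR: 57 XOR 4 = 61
subtraction game: Grundy value = 3. Running XOR: 61 XOR 3 = 62
coin game: Grundy value = 18. Running XOR: 62 XOR 18 = 44
The combined Grundy value is 44.

44


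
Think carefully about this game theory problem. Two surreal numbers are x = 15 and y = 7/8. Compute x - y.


x = 15, y = 7/8
Converting to common denominator: 8
x = 120/8, y = 7/8
x - y = 15 - 7/8 = 113/8

113/8


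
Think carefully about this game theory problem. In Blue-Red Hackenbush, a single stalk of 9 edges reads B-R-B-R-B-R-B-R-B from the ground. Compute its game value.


Edges (from ground): B-R-B-R-B-R-B-R-B
By Berlekamp's sign-expansion rule, a Blue-Red Hackenbush stalk has the value of the surreal number whose sign sequence is the edge sequence with B -> + and R -> -.
Sign sequence: +-+-+-+-+
Trace the sign expansion in the surreal number tree, starting from 0:
Edge 1: B (sign +) -> bounds (0, +inf), value = 1
Edge 2: R (sign -) -> bounds (0, 1), value = 1/2
Edge 3: B (sign +) -> bounds (1/2, 1), value = 3/4
Edge 4: R (sign -) -> bounds (1/2, 3/4), value = 5/8
Edge 5: B (sign +) -> bounds (5/8, 3/4), value = 11/16
Edge 6: R (sign -) -> bounds (5/8, 11/16), value = 21/32
Edge 7: B (sign +) -> bounds (21/32, 11/16), value = 43/64
Edge 8: R (sign -) -> bounds (21/32, 43/64), value = 85/128
Edge 9: B (sign +) -> bounds (85/128, 43/64), value = 171/256
Game value = 171/256

171/256


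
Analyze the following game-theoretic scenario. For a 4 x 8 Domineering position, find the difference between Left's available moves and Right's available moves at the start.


Board is 4 x 8 (rows x cols).
Left (vertical) placements: (rows-1) * cols = 3 * 8 = 24
Right (horizontal) placements: rows * (cols-1) = 4 * 7 = 28
Advantage = Left - Right = 24 - 28 = -4

-4


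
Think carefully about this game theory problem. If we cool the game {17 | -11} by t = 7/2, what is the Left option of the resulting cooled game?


Original game: {17 | -11} (a switch {a | b} with a > b).
Cooling by t (for t below the temperature (a - b)/2 = 14) taxes each move by t: {a | b} cooled by t is {a - t | b + t}.
Cooling amount: t = 7/2
Cooled Left option: 17 - 7/2 = 27/2
Cooled Right option: -11 + 7/2 = -15/2
Cooled game: {27/2 | -15/2}
Left option = 27/2

27/2


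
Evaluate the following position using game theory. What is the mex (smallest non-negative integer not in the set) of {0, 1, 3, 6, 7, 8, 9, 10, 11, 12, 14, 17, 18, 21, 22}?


Set = {0, 1, 3, 6, 7, 8, 9, 10, 11, 12, 14, 17, 18, 21, 22}
0 is in the set.
1 is in the set.
2 is NOT in the set. This is the mex.
mex = 2

2


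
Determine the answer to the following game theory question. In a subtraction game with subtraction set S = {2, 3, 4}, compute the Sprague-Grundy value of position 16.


The subtraction set is S = {2, 3, 4}.
G(k) = mex{ G(k - s) : s in S, s <= k }. We compute iteratively: G(0) = 0.
G(1) = mex({}) = 0
G(2) = mex({0}) = 1
G(3) = mex({0}) = 1
G(4) = mex({0, 1}) = 2
G(5) = mex({0, 1}) = 2
G(6) = mex({1, 2}) = 0
G(7) = mex({1, 2}) = 0
G(8) = mex({0, 2}) = 1
G(9) = mex({0, 2}) = 1
Observe that G(6)..G(9) = 0, 0, 1, 1 repeats G(0)..G(3) = 0, 0, 1, 1.
For k >= max(S) = 4, G(k) is determined by the previous 4 values G(k-4)..G(k-1); a window of 4 consecutive values has recurred shifted by 6, so by induction G(k + 6) = G(k) for all k >= 0: the sequence is periodic from the start with period 6.
One period: G(0..5) = 0, 0, 1, 1, 2, 2.
16 mod 6 = 4, so G(16) = G(4) = 2.

2


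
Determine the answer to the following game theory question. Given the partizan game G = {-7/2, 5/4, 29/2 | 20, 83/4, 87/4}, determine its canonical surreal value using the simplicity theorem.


Left options: {-7/2, 5/4, 29/2}, max = 29/2
Right options: {20, 83/4, 87/4}, min = 20
All options are numbers and max(Left) < min(Right), so by the simplicity theorem the value is the simplest (earliest-born) number strictly between 29/2 and 20.
Integers 15 through 19 all lie strictly between 29/2 and 20.
Among integers, the simplest (lowest birthday = smallest |n|; 0 is born on day 0, +-n on day n) is 15.
No non-integer in the interval can be simpler: if x is a non-integer in the interval, then floor(x) or ceil(x) also lies in the interval (the interval contains an integer), and both are proper prefixes of x's sign expansion, i.e. born earlier. So the game value is 15.
Game value = 15

15


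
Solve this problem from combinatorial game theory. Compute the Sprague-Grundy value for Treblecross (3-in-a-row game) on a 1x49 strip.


Treblecross: place X on empty cells; 3-in-a-row wins.
Playing within two cells of an existing X lets the opponent win at once, so sensible play treats the cells i-2..i+2 around each X as dead. The player left with no safe cell loses, so this is a normal-play take-away game on strips of safe cells.
Placing X at cell i (0-indexed) of a strip of k safe cells leaves independent strips of sizes max(0, i-2) and max(0, k-i-3). Hence G(k) = mex{ G(max(0,i-2)) XOR G(max(0,k-i-3)) : 0 <= i < k }, with G(0) = 0.
G(1): splits (0,0):0^0=0 -> mex({0}) = 1
G(2): splits (0,0):0^0=0 -> mex({0}) = 1
G(3): splits (0,0):0^0=0 -> mex({0}) = 1
G(4): splits (0,1):0^1=1 (0,0):0^0=0 -> mex({0, 1}) = 2
G(5): splits (0,2):0^1=1 (0,1):0^1=1 (0,0):0^0=0 -> mex({0, 1}) = 2
G(6) = mex({1}) = 0
G(7) = mex({0, 1, 2}) = 3
G(8) = mex({0, 1, 2}) = 3
G(9) = mex({0, 2}) = 1
G(10) = mex({0, 2, 3}) = 1
G(11) = mex({0, 3}) = 1
G(12) = mex({1, 3}) = 0
G(13) = mex({0, 1, 2, 3}) = 4
G(14) = mex({0, 1, 2}) = 3
G(15) = mex({0, 1, 2}) = 3
G(16) = mex({0, 1, 2, 4}) = 3
G(17) = mex({0, 1, 3, 4}) = 2
G(18) = mex({0, 1, 3, 4}) = 2
G(19) = mex({0, 1, 3, 5}) = 2
G(20) = mex({0, 1, 2, 3, 5}) = 4
G(21) = mex({0, 1, 2, 3, 5}) = 4
G(22) = mex({1, 2, 6}) = 0
G(23) = mex({0, 1, 2, 3, 4, 6}) = 5
G(24) = mex({0, 1, 2, 3, 4}) = 5
G(25) = mex({0, 1, 3, 4, 7}) = 2
G(26) = mex({0, 1, 3, 4, 5, 7}) = 2
G(27) = mex({0, 1, 3, 5}) = 2
G(28) = mex({0, 1, 2, 5}) = 3
G(29) = mex({0, 1, 2, 4, 5, 6}) = 3
G(30) = mex({1, 2, 4, 6}) = 0
G(31) = mex({0, 1, 2, 3, 4, 6}) = 5
G(32) = mex({1, 2, 3, 4, 7}) = 0
G(33) = mex({0, 3, 7}) = 1
G(34) = mex({0, 2, 3, 5, 7}) = 1
G(35) = mex({0, 2, 3, 5, 6}) = 1
G(36) = mex({0, 1, 2, 5, 6}) = 3
G(37) = mex({0, 1, 2, 4, 5, 6}) = 3
G(38) = mex({0, 1, 2, 4}) = 3
G(39) = mex({0, 1, 2, 3, 4, 7}) = 5
G(40) = mex({0, 1, 2, 3, 4, 5, 7}) = 6
G(41) = mex({0, 1, 2, 3, 5, 7}) = 4
G(42) = mex({0, 1, 2, 3, 5, 6, 7}) = 4
G(43) = mex({0, 2, 3, 5, 6}) = 1
G(44) = mex({1, 2, 3, 4, 5, 6}) = 0
G(45) = mex({0, 1, 2, 3, 4, 6, 7}) = 5
G(46) = mex({0, 1, 2, 3, 4, 7}) = 5
G(47) = mex({0, 1, 2, 3, 4, 5, 7}) = 6
G(48) = mex({0, 1, 2, 3, 4, 5, 7}) = 6
G(49) = mex({0, 1, 3, 4, 5, 7}) = 2
Therefore G(49) = 2.

2


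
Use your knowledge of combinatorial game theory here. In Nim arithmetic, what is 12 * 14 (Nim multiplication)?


Nim multiplication is bilinear over XOR: (u XOR v) * w = (u*w) XOR (v*w).
So we split each operand into its bit components and XOR the pairwise Nim products.
12 = 4 + 8 (as XOR of powers of 2).
14 = 2 + 4 + 8 (as XOR of powers of 2).
Using the standard Nim-product table on single bits:
  2*2 = 3,   2*4 = 8,   2*8 = 12,
  4*4 = 6,   4*8 = 11,  8*8 = 13,
and  1*x = x (identity), k*l = l*k (commutative).
Pairwise Nim products:
  4 * 2 = 8
  4 * 4 = 6
  4 * 8 = 11
  8 * 2 = 12
  8 * 4 = 11
  8 * 8 = 13
XOR them: 8 XOR 6 XOR 11 XOR 12 XOR 11 XOR 13 = 15.
Result: 12 * 14 = 15 (in Nim).

15


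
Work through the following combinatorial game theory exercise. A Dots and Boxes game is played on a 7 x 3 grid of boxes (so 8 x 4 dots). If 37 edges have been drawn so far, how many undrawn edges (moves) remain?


Grid: 7 x 3 boxes, i.e. 8 rows and 4 columns of dots.
Horizontal edges: (rows + 1) * cols = 8 * 3 = 24
Vertical edges: rows * (cols + 1) = 7 * 4 = 28
Total edges: 24 + 28 = 52
Edges drawn: 37
Remaining: 52 - 37 = 15

15


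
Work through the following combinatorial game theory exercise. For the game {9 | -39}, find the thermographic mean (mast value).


Game = {9 | -39}, a switch {a | b} with numbers a > b.
Its thermograph has left wall a - t and right wall b + t, which meet at t = (a - b)/2, where both equal (a + b)/2. So the mast (mean value) is at (a + b)/2.
Mean = (9 + (-39))/2 = -30/2 = -15

-15


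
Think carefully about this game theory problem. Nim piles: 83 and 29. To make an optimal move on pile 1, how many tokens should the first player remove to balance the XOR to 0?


Piles: 83 and 29
Current XOR: 83 XOR 29 = 78 (non-zero, so this is an N-position).
To make the XOR zero, we need to find a move that balances the piles.
For pile 1 (size 83): target = 83 XOR 78 = 29
We reduce pile 1 from 83 to 29.
Tokens removed: 83 - 29 = 54
Verification: 29 XOR 29 = 0

54


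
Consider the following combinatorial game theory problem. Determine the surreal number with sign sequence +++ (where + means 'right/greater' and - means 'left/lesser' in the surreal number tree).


Sign expansion: +++
Rule: track bounds (lo, hi), initially (-inf, +inf). On '+', the current value becomes lo and we move to the simplest number in (value, hi): value + 1 if hi = +inf, otherwise the midpoint (value + hi)/2. On '-', the current value becomes hi and we move to value - 1 if lo = -inf, otherwise the midpoint (lo + value)/2.
Start at 0.
Step 1: sign = +, move right. Bounds: (0, +inf). Value = 1
Step 2: sign = +, move right. Bounds: (1, +inf). Value = 2
Step 3: sign = +, move right. Bounds: (2, +inf). Value = 3
The surreal number with sign expansion +++ is 3.

3


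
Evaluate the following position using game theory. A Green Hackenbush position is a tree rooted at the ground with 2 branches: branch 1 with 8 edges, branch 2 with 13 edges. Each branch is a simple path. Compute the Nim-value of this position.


The tree has 2 branches from the ground vertex.
In Green Hackenbush, the Nim-value of a simple path of length k is k.
Branch 1: length 8, Nim-value = 8
Branch 2: length 13, Nim-value = 13
Total Nim-value = XOR of all branch values:
0 XOR 8 = 8
8 XOR 13 = 5
Nim-value of the tree = 5

5


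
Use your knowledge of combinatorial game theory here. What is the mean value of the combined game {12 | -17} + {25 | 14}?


G1 = {12 | -17}, G2 = {25 | 14}
Each is a switch {a | b} with numbers a > b; its mean value is (a + b)/2, and mean value is additive over game sums: m(G1 + G2) = m(G1) + m(G2).
Mean of G1 = (12 + (-17))/2 = -5/2 = -5/2
Mean of G2 = (25 + (14))/2 = 39/2 = 39/2
Mean of G1 + G2 = -5/2 + 39/2 = 17

17


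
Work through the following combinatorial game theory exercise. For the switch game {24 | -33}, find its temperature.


The game is {24 | -33}, a switch {a | b} with numbers a > b.
Cooling {a | b} by t gives {a - t | b + t}, which stops being hot when a - t = b + t, i.e. at t = (a - b)/2. So the temperature of a switch is (a - b)/2.
Temperature = (Left option - Right option) / 2
= (24 - (-33)) / 2
= 57 / 2
= 57/2

57/2


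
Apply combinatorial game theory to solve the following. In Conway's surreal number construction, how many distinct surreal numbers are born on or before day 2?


Day 0: {|} = 0 is born. Count = 1.
Day n: the number of surreal numbers born by day n is 2^(n+1) - 1.
By day 0: 2^1 - 1 = 1
By day 1: 2^2 - 1 = 3
By day 2: 2^3 - 1 = 7
By day 2: 7 surreal numbers.

7


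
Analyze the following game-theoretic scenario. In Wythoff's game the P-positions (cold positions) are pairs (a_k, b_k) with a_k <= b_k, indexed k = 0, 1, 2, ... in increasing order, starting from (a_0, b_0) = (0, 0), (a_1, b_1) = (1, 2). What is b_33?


By Wythoff's theorem, a_k = floor(k * phi) and b_k = floor(k * phi^2) = a_k + k, where phi = (1 + sqrt(5))/2 is the golden ratio.
phi = (1 + sqrt(5))/2 = 1.618034
phi^2 = phi + 1 = 2.618034
k = 33
k * phi^2 = 33 * 2.618034 = 86.395122
b_33 = floor(k * phi^2) = 86 (check: a_33 + k = 53 + 33 = 86)

86


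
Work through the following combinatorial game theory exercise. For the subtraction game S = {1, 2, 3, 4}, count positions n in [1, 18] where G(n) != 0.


Subtraction set S = {1, 2, 3, 4}, so G(n) = n mod 5.
G(n) = 0 when n is a multiple of 5.
Multiples of 5 in [1, 18]: 3
N-positions (nonzero Grundy) = 18 - 3 = 15

15


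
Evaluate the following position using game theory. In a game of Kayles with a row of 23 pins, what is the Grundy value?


Kayles: a move removes 1 or 2 adjacent pins from a contiguous row.
Removing pins from a row of k leaves two independent rows (a, b) with a + b = k - 1 (one pin) or a + b = k - 2 (two pins); an end removal gives a = 0.
By Sprague-Grundy, G(k) = mex{ G(a) XOR G(b) } over all these splits. G(0) = 0.
G(1): splits (0,0):0^0=0 -> mex({0}) = 1
G(2): splits (0,1):0^1=1 (0,0):0^0=0 -> mex({0, 1}) = 2
G(3): splits (0,2):0^2=2 (1,1):1^1=0 (0,1):0^1=1 -> mex({0, 1, 2}) = 3
G(4): splits (0,3):0^3=3 (1,2):1^2=3 (0,2):0^2=2 (1,1):1^1=0 -> mex({0, 2, 3}) = 1
G(5): splits (0,4):0^1=1 (1,3):1^3=2 (2,2):2^2=0 (0,3):0^3=3 (1,2):1^2=3 -> mex({0, 1, 2, 3}) = 4
G(6) = mex({0, 1, 2, 4}) = 3
G(7) = mex({0, 1, 3, 4, 5}) = 2
G(8) = mex({0, 2, 3, 5, 6}) = 1
G(9) = mex({0, 1, 2, 3, 6, 7}) = 4
G(10) = mex({0, 1, 3, 4, 5, 7}) = 2
G(11) = mex({0, 1, 2, 3, 4, 5}) = 6
G(12) = mex({0, 1, 2, 3, 5, 6, 7}) = 4
G(13) = mex({0, 2, 3, 4, 6, 7}) = 1
G(14) = mex({0, 1, 4, 5, 6, 7}) = 2
G(15) = mex({0, 1, 2, 3, 4, 5, 6}) = 7
G(16) = mex({0, 2, 3, 5, 6, 7}) = 1
G(17) = mex({0, 1, 2, 3, 5, 6, 7}) = 4
G(18) = mex({0, 1, 2, 4, 5, 6}) = 3
G(19) = mex({0, 1, 3, 4, 5, 7}) = 2
G(20) = mex({0, 2, 3, 4, 5, 6, 7}) = 1
G(21) = mex({0, 1, 2, 3, 5, 6, 7}) = 4
G(22) = mex({0, 1, 2, 3, 4, 5, 7}) = 6
G(23) = mex({0, 1, 2, 3, 4, 5, 6}) = 7
Therefore G(23) = 7.

7


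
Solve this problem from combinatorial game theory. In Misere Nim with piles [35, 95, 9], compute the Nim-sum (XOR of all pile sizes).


We need the XOR (exclusive or) of all pile sizes.
After XOR-ing pile 1 (size 35): 0 XOR 35 = 35
After XOR-ing pile 2 (size 95): 35 XOR 95 = 124
After XOR-ing pile 3 (size 9): 124 XOR 9 = 117
The Nim-value of this position is 117.

117


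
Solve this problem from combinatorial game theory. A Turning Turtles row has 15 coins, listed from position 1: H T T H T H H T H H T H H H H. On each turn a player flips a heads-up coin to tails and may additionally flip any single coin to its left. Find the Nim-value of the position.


Coins: H T T H T H H T H H T H H H H
Key fact: a single head at position k behaves exactly like a Nim heap of size k (turning it to T and optionally flipping a coin at j < k corresponds to moving the heap from k to j, or to 0), and heads combine as a disjunctive sum (two heads at the same place would cancel, matching j XOR j = 0). So the Nim-value is the XOR of the 1-indexed positions of the heads.
Face-up positions (1-indexed): [1, 4, 6, 7, 9, 10, 12, 13, 14, 15]
XOR 0 with 1: 0 XOR 1 = 1
XOR 1 with 4: 1 XOR 4 = 5
XOR 5 with 6: 5 XOR 6 = 3
XOR 3 with 7: 3 XOR 7 = 4
XOR 4 with 9: 4 XOR 9 = 13
XOR 13 with 10: 13 XOR 10 = 7
XOR 7 with 12: 7 XOR 12 = 11
XOR 11 with 13: 11 XOR 13 = 6
XOR 6 with 14: 6 XOR 14 = 8
XOR 8 with 15: 8 XOR 15 = 7
Nim-value = 7

7


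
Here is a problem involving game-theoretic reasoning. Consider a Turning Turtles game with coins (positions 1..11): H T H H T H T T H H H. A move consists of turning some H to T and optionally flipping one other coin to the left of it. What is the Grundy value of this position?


Coins: H T H H T H T T H H H
Key fact: a single head at position k behaves exactly like a Nim heap of size k (turning it to T and optionally flipping a coin at j < k corresponds to moving the heap from k to j, or to 0), and heads combine as a disjunctive sum (two heads at the same place would cancel, matching j XOR j = 0). So the Nim-value is the XOR of the 1-indexed positions of the heads.
Face-up positions (1-indexed): [1, 3, 4, 6, 9, 10, 11]
XOR 0 with 1: 0 XOR 1 = 1
XOR 1 with 3: 1 XOR 3 = 2
XOR 2 with 4: 2 XOR 4 = 6
XOR 6 with 6: 6 XOR 6 = 0
XOR 0 with 9: 0 XOR 9 = 9
XOR 9 with 10: 9 XOR 10 = 3
XOR 3 with 11: 3 XOR 11 = 8
Nim-value = 8

8


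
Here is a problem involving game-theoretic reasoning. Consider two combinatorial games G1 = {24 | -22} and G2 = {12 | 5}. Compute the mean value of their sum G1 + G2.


G1 = {24 | -22}, G2 = {12 | 5}
Each is a switch {a | b} with numbers a > b; its mean value is (a + b)/2, and mean value is additive over game sums: m(G1 + G2) = m(G1) + m(G2).
Mean of G1 = (24 + (-22))/2 = 2/2 = 1
Mean of G2 = (12 + (5))/2 = 17/2 = 17/2
Mean of G1 + G2 = 1 + 17/2 = 19/2

19/2


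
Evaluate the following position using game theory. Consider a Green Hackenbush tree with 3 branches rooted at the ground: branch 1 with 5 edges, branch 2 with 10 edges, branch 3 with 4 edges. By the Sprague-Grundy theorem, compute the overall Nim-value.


The tree has 3 branches from the ground vertex.
In Green Hackenbush, the Nim-value of a simple path of length k is k.
Branch 1: length 5, Nim-value = 5
Branch 2: length 10, Nim-value = 10
Branch 3: length 4, Nim-value = 4
Total Nim-value = XOR of all branch values:
0 XOR 5 = 5
5 XOR 10 = 15
15 XOR 4 = 11
Nim-value of the tree = 11

11


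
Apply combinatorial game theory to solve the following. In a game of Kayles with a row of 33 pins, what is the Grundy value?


Kayles: a move removes 1 or 2 adjacent pins from a contiguous row.
Removing pins from a row of k leaves two independent rows (a, b) with a + b = k - 1 (one pin) or a + b = k - 2 (two pins); an end removal gives a = 0.
By Sprague-Grundy, G(k) = mex{ G(a) XOR G(b) } over all these splits. G(0) = 0.
G(1): splits (0,0):0^0=0 -> mex({0}) = 1
G(2): splits (0,1):0^1=1 (0,0):0^0=0 -> mex({0, 1}) = 2
G(3): splits (0,2):0^2=2 (1,1):1^1=0 (0,1):0^1=1 -> mex({0, 1, 2}) = 3
G(4): splits (0,3):0^3=3 (1,2):1^2=3 (0,2):0^2=2 (1,1):1^1=0 -> mex({0, 2, 3}) = 1
G(5): splits (0,4):0^1=1 (1,3):1^3=2 (2,2):2^2=0 (0,3):0^3=3 (1,2):1^2=3 -> mex({0, 1, 2, 3}) = 4
G(6) = mex({0, 1, 2, 4}) = 3
G(7) = mex({0, 1, 3, 4, 5}) = 2
G(8) = mex({0, 2, 3, 5, 6}) = 1
G(9) = mex({0, 1, 2, 3, 6, 7}) = 4
G(10) = mex({0, 1, 3, 4, 5, 7}) = 2
G(11) = mex({0, 1, 2, 3, 4, 5}) = 6
G(12) = mex({0, 1, 2, 3, 5, 6, 7}) = 4
G(13) = mex({0, 2, 3, 4, 6, 7}) = 1
G(14) = mex({0, 1, 4, 5, 6, 7}) = 2
G(15) = mex({0, 1, 2, 3, 4, 5, 6}) = 7
G(16) = mex({0, 2, 3, 5, 6, 7}) = 1
G(17) = mex({0, 1, 2, 3, 5, 6, 7}) = 4
G(18) = mex({0, 1, 2, 4, 5, 6}) = 3
G(19) = mex({0, 1, 3, 4, 5, 7}) = 2
G(20) = mex({0, 2, 3, 4, 5, 6, 7}) = 1
G(21) = mex({0, 1, 2, 3, 5, 6, 7}) = 4
G(22) = mex({0, 1, 2, 3, 4, 5, 7}) = 6
G(23) = mex({0, 1, 2, 3, 4, 5, 6}) = 7
G(24) = mex({0, 1, 2, 3, 5, 6, 7}) = 4
G(25) = mex({0, 2, 3, 4, 6, 7}) = 1
G(26) = mex({0, 1, 3, 4, 5, 6, 7}) = 2
G(27) = mex({0, 1, 2, 3, 4, 5, 6, 7}) = 8
G(28) = mex({0, 1, 2, 3, 4, 6, 7, 8}) = 5
G(29) = mex({0, 1, 2, 3, 5, 6, 7, 8, 9}) = 4
G(30) = mex({0, 1, 2, 3, 4, 5, 6, 9, 10}) = 7
G(31) = mex({0, 1, 3, 4, 5, 7, 10, 11}) = 2
G(32) = mex({0, 2, 3, 4, 5, 6, 7, 9, 11}) = 1
G(33) = mex({0, 1, 2, 3, 4, 5, 6, 7, 9, 12}) = 8
Therefore G(33) = 8.

8


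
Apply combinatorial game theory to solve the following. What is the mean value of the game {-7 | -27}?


Game = {-7 | -27}, a switch {a | b} with numbers a > b.
Its thermograph has left wall a - t and right wall b + t, which meet at t = (a - b)/2, where both equal (a + b)/2. So the mast (mean value) is at (a + b)/2.
Mean = (-7 + (-27))/2 = -34/2 = -17

-17


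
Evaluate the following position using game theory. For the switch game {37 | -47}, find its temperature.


The game is {37 | -47}, a switch {a | b} with numbers a > b.
Cooling {a | b} by t gives {a - t | b + t}, which stops being hot when a - t = b + t, i.e. at t = (a - b)/2. So the temperature of a switch is (a - b)/2.
Temperature = (Left option - Right option) / 2
= (37 - (-47)) / 2
= 84 / 2
= 42

42


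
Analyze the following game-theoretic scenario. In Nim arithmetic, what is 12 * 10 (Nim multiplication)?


Nim multiplication is bilinear over XOR: (u XOR v) * w = (u*w) XOR (v*w).
So we split each operand into its bit components and XOR the pairwise Nim products.
12 = 4 + 8 (as XOR of powers of 2).
10 = 2 + 8 (as XOR of powers of 2).
Using the standard Nim-product table on single bits:
  2*2 = 3,   2*4 = 8,   2*8 = 12,
  4*4 = 6,   4*8 = 11,  8*8 = 13,
and  1*x = x (identity), k*l = l*k (commutative).
Pairwise Nim products:
  4 * 2 = 8
  4 * 8 = 11
  8 * 2 = 12
  8 * 8 = 13
XOR them: 8 XOR 11 XOR 12 XOR 13 = 2.
Result: 12 * 10 = 2 (in Nim).

2


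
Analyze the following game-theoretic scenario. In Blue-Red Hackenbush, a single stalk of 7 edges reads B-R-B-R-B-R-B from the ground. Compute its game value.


Edges (from ground): B-R-B-R-B-R-B
By Berlekamp's sign-expansion rule, a Blue-Red Hackenbush stalk has the value of the surreal number whose sign sequence is the edge sequence with B -> + and R -> -.
Sign sequence: +-+-+-+
Trace the sign expansion in the surreal number tree, starting from 0:
Edge 1: B (sign +) -> bounds (0, +inf), value = 1
Edge 2: R (sign -) -> bounds (0, 1), value = 1/2
Edge 3: B (sign +) -> bounds (1/2, 1), value = 3/4
Edge 4: R (sign -) -> bounds (1/2, 3/4), value = 5/8
Edge 5: B (sign +) -> bounds (5/8, 3/4), value = 11/16
Edge 6: R (sign -) -> bounds (5/8, 11/16), value = 21/32
Edge 7: B (sign +) -> bounds (21/32, 11/16), value = 43/64
Game value = 43/64

43/64


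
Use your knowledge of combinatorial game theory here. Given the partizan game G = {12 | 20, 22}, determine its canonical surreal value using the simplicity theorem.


Left options: {12}, max = 12
Right options: {20, 22}, min = 20
All options are numbers and max(Left) < min(Right), so by the simplicity theorem the value is the simplest (earliest-born) number strictly between 12 and 20.
Integers 13 through 19 all lie strictly between 12 and 20.
Among integers, the simplest (lowest birthday = smallest |n|; 0 is born on day 0, +-n on day n) is 13.
No non-integer in the interval can be simpler: if x is a non-integer in the interval, then floor(x) or ceil(x) also lies in the interval (the interval contains an integer), and both are proper prefixes of x's sign expansion, i.e. born earlier. So the game value is 13.
Game value = 13

13


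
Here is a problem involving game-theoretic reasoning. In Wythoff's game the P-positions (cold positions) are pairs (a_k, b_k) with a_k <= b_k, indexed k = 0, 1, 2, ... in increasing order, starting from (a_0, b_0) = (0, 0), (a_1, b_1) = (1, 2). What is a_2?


By Wythoff's theorem, a_k = floor(k * phi) and b_k = floor(k * phi^2) = a_k + k, where phi = (1 + sqrt(5))/2 is the golden ratio.
phi = (1 + sqrt(5))/2 = 1.618034
k = 2
k * phi = 2 * 1.618034 = 3.236068
a_2 = floor(k * phi) = 3

3


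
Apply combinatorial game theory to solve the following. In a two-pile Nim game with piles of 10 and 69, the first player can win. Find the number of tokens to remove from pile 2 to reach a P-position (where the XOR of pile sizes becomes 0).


Piles: 10 and 69
Current XOR: 10 XOR 69 = 79 (non-zero, so this is an N-position).
To make the XOR zero, we need to find a move that balances the piles.
For pile 2 (size 69): target = 69 XOR 79 = 10
We reduce pile 2 from 69 to 10.
Tokens removed: 69 - 10 = 59
Verification: 10 XOR 10 = 0

59


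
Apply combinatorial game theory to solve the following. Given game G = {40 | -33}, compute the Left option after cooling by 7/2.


Original game: {40 | -33} (a switch {a | b} with a > b).
Cooling by t (for t below the temperature (a - b)/2 = 73/2) taxes each move by t: {a | b} cooled by t is {a - t | b + t}.
Cooling amount: t = 7/2
Cooled Left option: 40 - 7/2 = 73/2
Cooled Right option: -33 + 7/2 = -59/2
Cooled game: {73/2 | -59/2}
Left option = 73/2

73/2


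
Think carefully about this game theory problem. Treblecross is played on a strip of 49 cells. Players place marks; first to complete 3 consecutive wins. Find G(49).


Treblecross: place X on empty cells; 3-in-a-row wins.
Playing within two cells of an existing X lets the opponent win at once, so sensible play treats the cells i-2..i+2 around each X as dead. The player left with no safe cell loses, so this is a normal-play take-away game on strips of safe cells.
Placing X at cell i (0-indexed) of a strip of k safe cells leaves independent strips of sizes max(0, i-2) and max(0, k-i-3). Hence G(k) = mex{ G(max(0,i-2)) XOR G(max(0,k-i-3)) : 0 <= i < k }, with G(0) = 0.
G(1): splits (0,0):0^0=0 -> mex({0}) = 1
G(2): splits (0,0):0^0=0 -> mex({0}) = 1
G(3): splits (0,0):0^0=0 -> mex({0}) = 1
G(4): splits (0,1):0^1=1 (0,0):0^0=0 -> mex({0, 1}) = 2
G(5): splits (0,2):0^1=1 (0,1):0^1=1 (0,0):0^0=0 -> mex({0, 1}) = 2
G(6) = mex({1}) = 0
G(7) = mex({0, 1, 2}) = 3
G(8) = mex({0, 1, 2}) = 3
G(9) = mex({0, 2}) = 1
G(10) = mex({0, 2, 3}) = 1
G(11) = mex({0, 3}) = 1
G(12) = mex({1, 3}) = 0
G(13) = mex({0, 1, 2, 3}) = 4
G(14) = mex({0, 1, 2}) = 3
G(15) = mex({0, 1, 2}) = 3
G(16) = mex({0, 1, 2, 4}) = 3
G(17) = mex({0, 1, 3, 4}) = 2
G(18) = mex({0, 1, 3, 4}) = 2
G(19) = mex({0, 1, 3, 5}) = 2
G(20) = mex({0, 1, 2, 3, 5}) = 4
G(21) = mex({0, 1, 2, 3, 5}) = 4
G(22) = mex({1, 2, 6}) = 0
G(23) = mex({0, 1, 2, 3, 4, 6}) = 5
G(24) = mex({0, 1, 2, 3, 4}) = 5
G(25) = mex({0, 1, 3, 4, 7}) = 2
G(26) = mex({0, 1, 3, 4, 5, 7}) = 2
G(27) = mex({0, 1, 3, 5}) = 2
G(28) = mex({0, 1, 2, 5}) = 3
G(29) = mex({0, 1, 2, 4, 5, 6}) = 3
G(30) = mex({1, 2, 4, 6}) = 0
G(31) = mex({0, 1, 2, 3, 4, 6}) = 5
G(32) = mex({1, 2, 3, 4, 7}) = 0
G(33) = mex({0, 3, 7}) = 1
G(34) = mex({0, 2, 3, 5, 7}) = 1
G(35) = mex({0, 2, 3, 5, 6}) = 1
G(36) = mex({0, 1, 2, 5, 6}) = 3
G(37) = mex({0, 1, 2, 4, 5, 6}) = 3
G(38) = mex({0, 1, 2, 4}) = 3
G(39) = mex({0, 1, 2, 3, 4, 7}) = 5
G(40) = mex({0, 1, 2, 3, 4, 5, 7}) = 6
G(41) = mex({0, 1, 2, 3, 5, 7}) = 4
G(42) = mex({0, 1, 2, 3, 5, 6, 7}) = 4
G(43) = mex({0, 2, 3, 5, 6}) = 1
G(44) = mex({1, 2, 3, 4, 5, 6}) = 0
G(45) = mex({0, 1, 2, 3, 4, 6, 7}) = 5
G(46) = mex({0, 1, 2, 3, 4, 7}) = 5
G(47) = mex({0, 1, 2, 3, 4, 5, 7}) = 6
G(48) = mex({0, 1, 2, 3, 4, 5, 7}) = 6
G(49) = mex({0, 1, 3, 4, 5, 7}) = 2
Therefore G(49) = 2.

2


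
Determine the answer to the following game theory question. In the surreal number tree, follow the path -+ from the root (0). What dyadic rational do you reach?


Sign expansion: -+
Rule: track bounds (lo, hi), initially (-inf, +inf). On '+', the current value becomes lo and we move to the simplest number in (value, hi): value + 1 if hi = +inf, otherwise the midpoint (value + hi)/2. On '-', the current value becomes hi and we move to value - 1 if lo = -inf, otherwise the midpoint (lo + value)/2.
Start at 0.
Step 1: sign = -, move left. Bounds: (-inf, 0). Value = -1
Step 2: sign = +, move right. Bounds: (-1, 0). Value = -1/2
The surreal number with sign expansion -+ is -1/2.

-1/2


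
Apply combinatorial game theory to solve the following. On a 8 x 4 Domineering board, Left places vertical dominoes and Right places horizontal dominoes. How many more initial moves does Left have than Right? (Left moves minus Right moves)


Board is 8 x 4 (rows x cols).
Left (vertical) placements: (rows-1) * cols = 7 * 4 = 28
Right (horizontal) placements: rows * (cols-1) = 8 * 3 = 24
Advantage = Left - Right = 28 - 24 = 4

4


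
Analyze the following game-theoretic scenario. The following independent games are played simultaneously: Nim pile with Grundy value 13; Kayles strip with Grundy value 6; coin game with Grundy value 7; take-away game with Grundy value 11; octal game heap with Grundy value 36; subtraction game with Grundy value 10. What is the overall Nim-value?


By the Sprague-Grundy theorem, the Grundy value of a sum of games is the XOR of individual Grundy values.
Nim pile: Grundy value = 13. Running XOR: 0 XOR 13 = 13
Kayles strip: Grundy value = 6. Running XOR: 13 XOR 6 = 11
coin game: Grundy value = 7. Running XOR: 11 XOR 7 = 12
take-away game: Grundy value = 11. Running XOR: 12 XOR 11 = 7
octal game heap: Grundy value = 36. Running XOR: 7 XOR 36 = 35
subtraction game: Grundy value = 10. Running XOR: 35 XOR 10 = 41
The combined Grundy value is 41.

41


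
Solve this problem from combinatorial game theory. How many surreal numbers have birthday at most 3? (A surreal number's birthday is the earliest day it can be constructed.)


Day 0: {|} = 0 is born. Count = 1.
Day n: the number of surreal numbers born by day n is 2^(n+1) - 1.
By day 0: 2^1 - 1 = 1
By day 1: 2^2 - 1 = 3
By day 2: 2^3 - 1 = 7
By day 3: 2^4 - 1 = 15
By day 3: 15 surreal numbers.

15


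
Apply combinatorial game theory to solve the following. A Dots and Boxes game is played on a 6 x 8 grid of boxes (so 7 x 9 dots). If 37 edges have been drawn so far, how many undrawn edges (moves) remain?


Grid: 6 x 8 boxes, i.e. 7 rows and 9 columns of dots.
Horizontal edges: (rows + 1) * cols = 7 * 8 = 56
Vertical edges: rows * (cols + 1) = 6 * 9 = 54
Total edges: 56 + 54 = 110
Edges drawn: 37
Remaining: 110 - 37 = 73

73


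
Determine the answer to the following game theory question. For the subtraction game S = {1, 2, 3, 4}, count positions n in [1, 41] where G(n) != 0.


Subtraction set S = {1, 2, 3, 4}, so G(n) = n mod 5.
G(n) = 0 when n is a multiple of 5.
Multiples of 5 in [1, 41]: 8
N-positions (nonzero Grundy) = 41 - 8 = 33

33


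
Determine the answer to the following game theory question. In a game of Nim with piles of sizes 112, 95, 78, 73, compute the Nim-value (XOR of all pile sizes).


We need the XOR (exclusive or) of all pile sizes.
After XOR-ing pile 1 (size 112): 0 XOR 112 = 112
After XOR-ing pile 2 (size 95): 112 XOR 95 = 47
After XOR-ing pile 3 (size 78): 47 XOR 78 = 97
After XOR-ing pile 4 (size 73): 97 XOR 73 = 40
The Nim-value of this position is 40.

40


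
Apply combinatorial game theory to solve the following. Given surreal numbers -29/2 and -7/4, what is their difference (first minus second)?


x = -29/2, y = -7/4
Converting to common denominator: 4
x = -58/4, y = -7/4
x - y = -29/2 - -7/4 = -51/4

-51/4


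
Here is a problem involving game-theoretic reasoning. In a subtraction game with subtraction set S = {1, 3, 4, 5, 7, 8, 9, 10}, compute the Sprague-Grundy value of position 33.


The subtraction set is S = {1, 3, 4, 5, 7, 8, 9, 10}.
G(k) = mex{ G(k - s) : s in S, s <= k }. We compute iteratively: G(0) = 0.
G(1) = mex({0}) = 1
G(2) = mex({1}) = 0
G(3) = mex({0}) = 1
G(4) = mex({0, 1}) = 2
G(5) = mex({0, 1, 2}) = 3
G(6) = mex({0, 1, 3}) = 2
G(7) = mex({0, 1, 2}) = 3
G(8) = mex({0, 1, 2, 3}) = 4
G(9) = mex({0, 1, 2, 3, 4}) = 5
G(10) = mex({0, 1, 2, 3, 5}) = 4
G(11) = mex({0, 1, 2, 3, 4}) = 5
G(12) = mex({0, 1, 2, 3, 4, 5}) = 6
G(13) = mex({1, 2, 3, 4, 5, 6}) = 0
G(14) = mex({0, 2, 3, 4, 5}) = 1
G(15) = mex({1, 2, 3, 4, 5, 6}) = 0
G(16) = mex({0, 2, 3, 4, 5, 6}) = 1
G(17) = mex({0, 1, 3, 4, 5, 6}) = 2
G(18) = mex({0, 1, 2, 4, 5}) = 3
G(19) = mex({0, 1, 3, 4, 5, 6}) = 2
G(20) = mex({0, 1, 2, 4, 5, 6}) = 3
G(21) = mex({0, 1, 2, 3, 5, 6}) = 4
G(22) = mex({0, 1, 2, 3, 4, 6}) = 5
Observe that G(13)..G(22) = 0, 1, 0, 1, 2, 3, 2, 3, 4, 5 repeats G(0)..G(9) = 0, 1, 0, 1, 2, 3, 2, 3, 4, 5.
For k >= max(S) = 10, G(k) is determined by the previous 10 values G(k-10)..G(k-1); a window of 10 consecutive values has recurred shifted by 13, so by induction G(k + 13) = G(k) for all k >= 0: the sequence is periodic from the start with period 13.
One period: G(0..12) = 0, 1, 0, 1, 2, 3, 2, 3, 4, 5, 4, 5, 6.
33 mod 13 = 7, so G(33) = G(7) = 3.

3


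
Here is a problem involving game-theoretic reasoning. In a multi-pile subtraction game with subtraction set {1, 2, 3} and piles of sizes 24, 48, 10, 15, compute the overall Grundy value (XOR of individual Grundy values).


Subtraction set: {1, 2, 3}
For this subtraction set, G(n) = n mod 4 (period = max + 1 = 4).
Pile 1 (size 24): G(24) = 24 mod 4 = 0
Pile 2 (size 48): G(48) = 48 mod 4 = 0
Pile 3 (size 10): G(10) = 10 mod 4 = 2
Pile 4 (size 15): G(15) = 15 mod 4 = 3
Total Grundy value = XOR of all: 0 XOR 0 XOR 2 XOR 3 = 1

1
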